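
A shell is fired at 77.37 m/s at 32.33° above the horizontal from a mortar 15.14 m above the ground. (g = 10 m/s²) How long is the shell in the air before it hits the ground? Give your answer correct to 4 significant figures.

8.626 s

Vertical component: v_y = 77.37 sin 32.33° = 41.377 m/s.
Taking up as positive with launch at y = 15.14 m, landing at y = 0: 0 = 15.14 + 41.377 t − ½(10) t².
Solving 5.000 t² − 41.377 t − 15.14 = 0 gives t = [41.377 + √(41.377² + 4·5.000·15.14)] / 10.00 = 8.626 s.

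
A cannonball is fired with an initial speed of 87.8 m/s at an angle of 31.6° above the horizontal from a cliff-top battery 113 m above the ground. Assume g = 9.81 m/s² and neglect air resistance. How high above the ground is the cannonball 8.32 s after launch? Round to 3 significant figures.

156 m

v_y0 = 87.8 sin 31.6° = 46.01 m/s.
y(t) = 113 + v_y0 t − ½ g t² = 113 + 46.01×8.32 − ½×9.81×8.32² = 156 m.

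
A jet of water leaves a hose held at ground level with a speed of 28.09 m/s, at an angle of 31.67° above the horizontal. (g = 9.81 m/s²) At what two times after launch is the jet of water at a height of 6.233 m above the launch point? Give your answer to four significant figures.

v_y0 = 28.09 sin 31.67° = 14.748 m/s.
Set y = v_y0 t − ½ g t² = 6.233: 4.905 t² − 14.748 t + 6.233 = 0.
t = [14.748 ± √(217.50 − 122.29)] / 9.81 = (14.748 ± 9.7576) / 9.81, giving t = 0.5087 s or t = 2.498 s.
So the jet of water is at 6.233 m at t = 0.5087 s (rising) and t = 2.498 s (falling).

0.5087 s and 2.498 s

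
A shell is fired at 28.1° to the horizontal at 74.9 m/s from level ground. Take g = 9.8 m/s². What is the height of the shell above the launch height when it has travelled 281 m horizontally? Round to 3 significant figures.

61.4 m

v_x = 74.9 cos 28.1° = 66.07 m/s, v_y0 = 74.9 sin 28.1° = 35.28 m/s.
Time to reach x = 281 m: t = x / v_x = 281 / 66.07 = 4.253 s.
y = v_y0 t − ½ g t² = 35.28×4.253 − 4.900×4.253² = 61.4 m.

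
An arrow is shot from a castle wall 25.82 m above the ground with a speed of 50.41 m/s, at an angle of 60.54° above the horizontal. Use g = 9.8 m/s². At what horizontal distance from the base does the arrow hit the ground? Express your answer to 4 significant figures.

Components: v_x = 50.41 cos 60.54° = 24.792 m/s, v_y = 50.41 sin 60.54° = 43.892 m/s.
Vertical: 0 = 25.82 + 43.892 t − ½(9.8) t² ⇒ 4.900 t² − 43.892 t − 25.82 = 0.
t = [43.892 + √(1926.5 + 506.07)] / 9.800 = 9.5115 s.
Horizontal: R = v_x · t = 24.792 × 9.5115 = 235.8 m.

235.8 m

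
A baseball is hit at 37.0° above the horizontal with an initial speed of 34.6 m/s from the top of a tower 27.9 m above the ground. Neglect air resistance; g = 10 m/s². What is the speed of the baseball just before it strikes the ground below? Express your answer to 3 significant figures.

v_x = 34.6 cos 37.0° = 27.63 m/s is unchanged throughout.
For the vertical component, v_y² = v_y0² + 2 g h = (20.82)² + 2×10×27.9 = 991.5, so |v_y| = 31.49 m/s.
Impact speed = √(v_x² + v_y²) = √(763.4 + 991.5) = 41.9 m/s.

41.9 m/s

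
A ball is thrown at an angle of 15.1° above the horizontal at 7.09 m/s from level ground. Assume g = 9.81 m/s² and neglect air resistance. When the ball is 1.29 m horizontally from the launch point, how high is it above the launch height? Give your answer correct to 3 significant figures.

0.174 m

v_x = 7.09 cos 15.1° = 6.845 m/s, v_y0 = 7.09 sin 15.1° = 1.847 m/s.
Time to reach x = 1.29 m: t = x / v_x = 1.29 / 6.845 = 0.1885 s.
y = v_y0 t − ½ g t² = 1.847×0.1885 − 4.905×0.1885² = 0.174 m.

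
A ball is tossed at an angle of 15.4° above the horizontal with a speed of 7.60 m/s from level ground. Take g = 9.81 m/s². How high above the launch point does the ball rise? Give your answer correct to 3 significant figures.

0.208 m

Vertical component of launch velocity: v_y = 7.60 sin 15.4° = 2.018 m/s.
At the highest point the vertical velocity is zero, so v_y² = 2 g h_max.
h_max = (2.018)² / (2 × 9.81) = 4.072 / 19.62 = 0.208 m.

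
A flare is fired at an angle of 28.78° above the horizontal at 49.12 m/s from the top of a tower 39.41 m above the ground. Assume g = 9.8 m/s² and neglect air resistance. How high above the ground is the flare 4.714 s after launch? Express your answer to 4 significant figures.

v_y0 = 49.12 sin 28.78° = 23.649 m/s.
y(t) = 39.41 + v_y0 t − ½ g t² = 39.41 + 23.649×4.714 − ½×9.8×4.714² = 42.00 m.

42.00 m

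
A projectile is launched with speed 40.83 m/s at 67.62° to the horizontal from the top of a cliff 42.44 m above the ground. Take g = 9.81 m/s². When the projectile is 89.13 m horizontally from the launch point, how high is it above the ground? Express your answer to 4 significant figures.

97.67 m

v_x = 40.83 cos 67.62° = 15.546 m/s, v_y0 = 40.83 sin 67.62° = 37.755 m/s.
Time to reach x = 89.13 m: t = x / v_x = 89.13 / 15.546 = 5.7333 s.
y = 42.44 + v_y0 t − ½ g t² = 42.44 + 37.755×5.7333 − 4.905×5.7333² = 97.67 m.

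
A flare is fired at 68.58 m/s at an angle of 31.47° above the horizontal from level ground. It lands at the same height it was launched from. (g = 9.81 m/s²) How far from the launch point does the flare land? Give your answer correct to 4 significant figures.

426.9 m

For level ground, R = v₀² sin(2θ) / g.
sin(2 × 31.47°) = sin 62.940° = 0.8905.
R = (68.58)² × 0.8905 / 9.81 = 426.9 m.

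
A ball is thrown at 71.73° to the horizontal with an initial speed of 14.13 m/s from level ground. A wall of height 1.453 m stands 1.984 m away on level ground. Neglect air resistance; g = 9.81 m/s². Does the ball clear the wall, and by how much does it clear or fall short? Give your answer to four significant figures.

v_x = 14.13 cos 71.73° = 4.4297 m/s; v_y0 = 14.13 sin 71.73° = 13.418 m/s.
Time to reach the wall: t = 1.984 / 4.4297 = 0.44789 s.
Height at that point: y = 13.418×0.44789 − 4.905×0.44789² = 5.0258 m.
That is 5.0258 − 1.453 = 3.573 m above the top of the wall, so the ball clears it.

Yes — it clears the wall by 3.573 m.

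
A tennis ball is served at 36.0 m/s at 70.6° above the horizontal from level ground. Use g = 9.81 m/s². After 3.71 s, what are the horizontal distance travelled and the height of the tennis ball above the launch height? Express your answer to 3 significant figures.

v_x = 36.0 cos 70.6° = 11.96 m/s; v_y0 = 36.0 sin 70.6° = 33.96 m/s.
x = v_x t = 11.96 × 3.71 = 44.4 m.
y = v_y0 t − ½ g t² = 33.96×3.71 − 4.905×3.71² = 58.5 m.

x = 44.4 m, y = 58.5 m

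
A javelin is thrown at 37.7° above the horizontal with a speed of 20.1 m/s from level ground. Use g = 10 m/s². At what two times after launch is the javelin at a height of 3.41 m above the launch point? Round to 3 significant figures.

v_y0 = 20.1 sin 37.7° = 12.29 m/s.
Set y = v_y0 t − ½ g t² = 3.41: 5.000 t² − 12.29 t + 3.41 = 0.
t = [12.29 ± √(151.0 − 68.20)] / 10 = (12.29 ± 9.099) / 10, giving t = 0.319 s or t = 2.14 s.
So the javelin is at 3.41 m at t = 0.319 s (rising) and t = 2.14 s (falling).

0.319 s and 2.14 s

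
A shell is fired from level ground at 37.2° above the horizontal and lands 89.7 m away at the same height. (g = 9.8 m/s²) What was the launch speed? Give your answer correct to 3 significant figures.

On level ground, R = v₀² sin(2θ) / g, so v₀ = √(R g / sin 2θ).
sin(2 × 37.2°) = 0.9632.
v₀ = √(89.7 × 9.8 / 0.9632) = √912.6 = 30.2 m/s.

30.2 m/s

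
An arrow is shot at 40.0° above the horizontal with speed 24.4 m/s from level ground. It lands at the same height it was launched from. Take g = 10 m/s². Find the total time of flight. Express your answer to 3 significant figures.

3.14 s

Vertical component: v_y = 24.4 sin 40.0° = 15.68 m/s.
For a projectile landing at launch height, time of flight is t = 2 v_y / g = 2 × 15.68 / 10 = 3.14 s.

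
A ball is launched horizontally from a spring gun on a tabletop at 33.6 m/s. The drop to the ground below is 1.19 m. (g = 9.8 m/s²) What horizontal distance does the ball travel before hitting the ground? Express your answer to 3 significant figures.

16.6 m

Initial vertical velocity is zero, so the fall time comes from h = ½ g t²: t = √(2 × 1.19 / 9.8) = 0.4928 s.
Horizontal motion is uniform at 33.6 m/s, so x = 33.6 × 0.4928 = 16.6 m.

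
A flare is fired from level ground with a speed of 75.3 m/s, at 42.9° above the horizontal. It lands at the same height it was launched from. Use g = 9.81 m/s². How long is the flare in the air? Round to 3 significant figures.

Vertical component: v_y = 75.3 sin 42.9° = 51.26 m/s.
For a projectile landing at launch height, time of flight is t = 2 v_y / g = 2 × 51.26 / 9.81 = 10.5 s.

10.5 s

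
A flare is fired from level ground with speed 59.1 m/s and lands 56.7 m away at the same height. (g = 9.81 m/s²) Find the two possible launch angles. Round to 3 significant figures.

4.58° and 85.4°

Level-ground range: R = v₀² sin(2θ)/g ⇒ sin 2θ = R g / v₀² = 56.7×9.81/59.1² = 0.1592.
2θ = arcsin(0.1592) = 9.160° or 180° − 9.160° = 170.840°.
So θ = 4.58° or θ = 85.4°.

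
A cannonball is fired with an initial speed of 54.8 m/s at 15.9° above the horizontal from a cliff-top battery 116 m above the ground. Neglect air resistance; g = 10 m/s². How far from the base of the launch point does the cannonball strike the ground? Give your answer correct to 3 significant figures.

345 m

Components: v_x = 54.8 cos 15.9° = 52.70 m/s, v_y = 54.8 sin 15.9° = 15.01 m/s.
Vertical: 0 = 116 + 15.01 t − ½(10) t² ⇒ 5.000 t² − 15.01 t − 116 = 0.
t = [15.01 + √(225.3 + 2320)] / 10.00 = 6.546 s.
Horizontal: R = v_x · t = 52.70 × 6.546 = 345 m.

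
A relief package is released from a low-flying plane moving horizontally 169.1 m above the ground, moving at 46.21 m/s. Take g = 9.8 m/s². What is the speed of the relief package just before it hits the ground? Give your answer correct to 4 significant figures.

73.82 m/s

Fall time: t = √(2 × 169.1 / 9.8) = 5.8745 s.
At impact: v_x = 46.21 m/s (unchanged), v_y = g t = 9.8 × 5.8745 = 57.570 m/s.
Speed = √(v_x² + v_y²) = √(2135.4 + 3314.3) = 73.82 m/s.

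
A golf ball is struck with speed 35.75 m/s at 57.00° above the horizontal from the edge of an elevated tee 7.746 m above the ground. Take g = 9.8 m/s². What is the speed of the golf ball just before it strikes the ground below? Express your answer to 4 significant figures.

v_x = 35.75 cos 57.00° = 19.471 m/s is unchanged throughout.
For the vertical component, v_y² = v_y0² + 2 g h = (29.982)² + 2×9.8×7.746 = 1050.7, so |v_y| = 32.415 m/s.
Impact speed = √(v_x² + v_y²) = √(379.12 + 1050.7) = 37.81 m/s.

37.81 m/s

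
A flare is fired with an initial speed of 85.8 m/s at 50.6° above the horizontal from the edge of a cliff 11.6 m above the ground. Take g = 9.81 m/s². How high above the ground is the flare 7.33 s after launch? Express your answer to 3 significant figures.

234 m

v_y0 = 85.8 sin 50.6° = 66.30 m/s.
y(t) = 11.6 + v_y0 t − ½ g t² = 11.6 + 66.30×7.33 − ½×9.81×7.33² = 234 m.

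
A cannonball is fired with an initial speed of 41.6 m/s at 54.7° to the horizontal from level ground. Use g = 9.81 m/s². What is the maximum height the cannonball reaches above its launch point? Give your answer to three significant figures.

Vertical component of launch velocity: v_y = 41.6 sin 54.7° = 33.95 m/s.
At the highest point the vertical velocity is zero, so v_y² = 2 g h_max.
h_max = (33.95)² / (2 × 9.81) = 1153 / 19.62 = 58.8 m.

58.8 m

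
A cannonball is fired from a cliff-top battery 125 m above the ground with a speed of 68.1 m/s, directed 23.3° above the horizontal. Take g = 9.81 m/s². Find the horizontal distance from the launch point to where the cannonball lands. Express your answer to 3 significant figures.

Components: v_x = 68.1 cos 23.3° = 62.55 m/s, v_y = 68.1 sin 23.3° = 26.94 m/s.
Vertical: 0 = 125 + 26.94 t − ½(9.81) t² ⇒ 4.905 t² − 26.94 t − 125 = 0.
t = [26.94 + √(725.8 + 2452)] / 9.810 = 8.493 s.
Horizontal: R = v_x · t = 62.55 × 8.493 = 531 m.

531 m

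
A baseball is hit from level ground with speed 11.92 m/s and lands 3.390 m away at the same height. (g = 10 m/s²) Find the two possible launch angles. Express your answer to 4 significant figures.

6.902° and 83.10°

Level-ground range: R = v₀² sin(2θ)/g ⇒ sin 2θ = R g / v₀² = 3.390×10/11.92² = 0.2386.
2θ = arcsin(0.2386) = 13.804° or 180° − 13.804° = 166.196°.
So θ = 6.902° or θ = 83.10°.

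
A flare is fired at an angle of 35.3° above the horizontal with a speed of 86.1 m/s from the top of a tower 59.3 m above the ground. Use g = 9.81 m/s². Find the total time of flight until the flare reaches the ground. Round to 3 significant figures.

11.2 s

Vertical component: v_y = 86.1 sin 35.3° = 49.75 m/s.
Taking up as positive with launch at y = 59.3 m, landing at y = 0: 0 = 59.3 + 49.75 t − ½(9.81) t².
Solving 4.905 t² − 49.75 t − 59.3 = 0 gives t = [49.75 + √(49.75² + 4·4.905·59.3)] / 9.810 = 11.2 s.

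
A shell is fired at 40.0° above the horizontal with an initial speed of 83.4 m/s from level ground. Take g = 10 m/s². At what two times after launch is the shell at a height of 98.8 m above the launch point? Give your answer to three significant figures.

v_y0 = 83.4 sin 40.0° = 53.61 m/s.
Set y = v_y0 t − ½ g t² = 98.8: 5.000 t² − 53.61 t + 98.8 = 0.
t = [53.61 ± √(2874 − 1976)] / 10 = (53.61 ± 29.97) / 10, giving t = 2.36 s or t = 8.36 s.
So the shell is at 98.8 m at t = 2.36 s (rising) and t = 8.36 s (falling).

2.36 s and 8.36 s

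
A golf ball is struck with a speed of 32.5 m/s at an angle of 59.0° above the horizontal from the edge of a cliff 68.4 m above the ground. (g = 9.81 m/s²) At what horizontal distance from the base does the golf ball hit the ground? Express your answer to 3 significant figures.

Components: v_x = 32.5 cos 59.0° = 16.74 m/s, v_y = 32.5 sin 59.0° = 27.86 m/s.
Vertical: 0 = 68.4 + 27.86 t − ½(9.81) t² ⇒ 4.905 t² − 27.86 t − 68.4 = 0.
t = [27.86 + √(776.2 + 1342)] / 9.810 = 7.531 s.
Horizontal: R = v_x · t = 16.74 × 7.531 = 126 m.

126 m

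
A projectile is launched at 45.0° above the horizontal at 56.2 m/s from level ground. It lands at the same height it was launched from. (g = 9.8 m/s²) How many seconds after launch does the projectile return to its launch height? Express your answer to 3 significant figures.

8.11 s

Vertical component: v_y = 56.2 sin 45.0° = 39.74 m/s.
For a projectile landing at launch height, time of flight is t = 2 v_y / g = 2 × 39.74 / 9.8 = 8.11 s.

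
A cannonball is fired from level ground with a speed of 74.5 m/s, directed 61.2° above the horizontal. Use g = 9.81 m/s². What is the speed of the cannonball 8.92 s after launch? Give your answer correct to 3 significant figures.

v_x = 74.5 cos 61.2° = 35.89 m/s (constant).
v_y(t) = 74.5 sin 61.2° − g t = 65.28 − 9.81 × 8.92 = -22.23 m/s.
Speed = √(v_x² + v_y²) = √(1288 + 494.2) = 42.2 m/s.

42.2 m/s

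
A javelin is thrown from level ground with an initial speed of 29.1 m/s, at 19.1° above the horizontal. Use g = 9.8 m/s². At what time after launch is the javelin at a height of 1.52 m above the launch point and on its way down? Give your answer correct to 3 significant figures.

1.77 s

v_y0 = 29.1 sin 19.1° = 9.522 m/s.
Set y = v_y0 t − ½ g t² = 1.52: 4.900 t² − 9.522 t + 1.52 = 0.
t = [9.522 ± √(90.67 − 29.79)] / 9.8 = (9.522 ± 7.803) / 9.8, giving t = 0.175 s or t = 1.77 s.
On the way down corresponds to the larger root: t = 1.77 s.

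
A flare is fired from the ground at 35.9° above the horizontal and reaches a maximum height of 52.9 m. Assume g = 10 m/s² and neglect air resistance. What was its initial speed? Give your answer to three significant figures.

55.5 m/s

At maximum height v_y = 0, so (v₀ sin θ)² = 2 g H.
v₀ sin 35.9° = √(2 × 10 × 52.9) = 32.53 m/s.
v₀ = 32.53 / sin 35.9° = 32.53 / 0.5864 = 55.5 m/s.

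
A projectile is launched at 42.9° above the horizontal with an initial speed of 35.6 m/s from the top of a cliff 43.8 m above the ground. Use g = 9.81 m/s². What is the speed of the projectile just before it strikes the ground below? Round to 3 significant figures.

v_x = 35.6 cos 42.9° = 26.08 m/s is unchanged throughout.
For the vertical component, v_y² = v_y0² + 2 g h = (24.23)² + 2×9.81×43.8 = 1446, so |v_y| = 38.03 m/s.
Impact speed = √(v_x² + v_y²) = √(680.2 + 1446) = 46.1 m/s.

46.1 m/s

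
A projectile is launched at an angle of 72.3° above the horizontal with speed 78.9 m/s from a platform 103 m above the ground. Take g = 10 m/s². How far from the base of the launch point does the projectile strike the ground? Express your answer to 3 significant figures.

Components: v_x = 78.9 cos 72.3° = 23.99 m/s, v_y = 78.9 sin 72.3° = 75.16 m/s.
Vertical: 0 = 103 + 75.16 t − ½(10) t² ⇒ 5.000 t² − 75.16 t − 103 = 0.
t = [75.16 + √(5649 + 2060)] / 10.00 = 16.30 s.
Horizontal: R = v_x · t = 23.99 × 16.30 = 391 m.

391 m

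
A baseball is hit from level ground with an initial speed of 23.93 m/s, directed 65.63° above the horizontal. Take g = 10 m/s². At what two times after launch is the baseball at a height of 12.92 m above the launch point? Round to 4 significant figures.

v_y0 = 23.93 sin 65.63° = 21.798 m/s.
Set y = v_y0 t − ½ g t² = 12.92: 5.000 t² − 21.798 t + 12.92 = 0.
t = [21.798 ± √(475.15 − 258.40)] / 10 = (21.798 ± 14.722) / 10, giving t = 0.7076 s or t = 3.652 s.
So the baseball is at 12.92 m at t = 0.7076 s (rising) and t = 3.652 s (falling).

0.7076 s and 3.652 s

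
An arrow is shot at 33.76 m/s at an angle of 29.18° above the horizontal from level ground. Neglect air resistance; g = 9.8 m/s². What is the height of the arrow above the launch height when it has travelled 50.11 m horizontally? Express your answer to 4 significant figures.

v_x = 33.76 cos 29.18° = 29.476 m/s, v_y0 = 33.76 sin 29.18° = 16.460 m/s.
Time to reach x = 50.11 m: t = x / v_x = 50.11 / 29.476 = 1.7000 s.
y = v_y0 t − ½ g t² = 16.460×1.7000 − 4.900×1.7000² = 13.82 m.

13.82 m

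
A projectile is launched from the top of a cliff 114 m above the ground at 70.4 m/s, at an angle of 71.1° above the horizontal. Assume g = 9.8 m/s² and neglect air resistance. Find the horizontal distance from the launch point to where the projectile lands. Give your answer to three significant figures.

345 m

Components: v_x = 70.4 cos 71.1° = 22.80 m/s, v_y = 70.4 sin 71.1° = 66.60 m/s.
Vertical: 0 = 114 + 66.60 t − ½(9.8) t² ⇒ 4.900 t² − 66.60 t − 114 = 0.
t = [66.60 + √(4436 + 2234)] / 9.800 = 15.13 s.
Horizontal: R = v_x · t = 22.80 × 15.13 = 345 m.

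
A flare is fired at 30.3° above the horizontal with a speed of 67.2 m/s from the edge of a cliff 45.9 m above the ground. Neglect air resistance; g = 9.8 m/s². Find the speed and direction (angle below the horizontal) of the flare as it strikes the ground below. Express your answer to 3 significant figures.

73.6 m/s at 38.0° below the horizontal

v_x = 67.2 cos 30.3° = 58.02 m/s (constant).
|v_y| at impact = √((33.90)² + 2×9.8×45.9) = 45.26 m/s.
Speed = √(58.02² + 45.26²) = 73.6 m/s; angle = arctan(45.26/58.02) = 38.0° below horizontal.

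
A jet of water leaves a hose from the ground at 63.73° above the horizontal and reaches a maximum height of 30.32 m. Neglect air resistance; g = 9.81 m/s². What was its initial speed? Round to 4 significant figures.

27.20 m/s

At maximum height v_y = 0, so (v₀ sin θ)² = 2 g H.
v₀ sin 63.73° = √(2 × 9.81 × 30.32) = 24.390 m/s.
v₀ = 24.390 / sin 63.73° = 24.390 / 0.8967 = 27.20 m/s.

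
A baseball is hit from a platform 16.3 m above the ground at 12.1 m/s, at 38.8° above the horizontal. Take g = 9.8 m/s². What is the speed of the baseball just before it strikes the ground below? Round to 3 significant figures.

21.6 m/s

v_x = 12.1 cos 38.8° = 9.430 m/s is unchanged throughout.
For the vertical component, v_y² = v_y0² + 2 g h = (7.582)² + 2×9.8×16.3 = 377.0, so |v_y| = 19.42 m/s.
Impact speed = √(v_x² + v_y²) = √(88.92 + 377.0) = 21.6 m/s.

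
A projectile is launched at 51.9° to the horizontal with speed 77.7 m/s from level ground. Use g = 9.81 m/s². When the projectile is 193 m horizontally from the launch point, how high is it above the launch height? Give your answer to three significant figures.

v_x = 77.7 cos 51.9° = 47.94 m/s, v_y0 = 77.7 sin 51.9° = 61.14 m/s.
Time to reach x = 193 m: t = x / v_x = 193 / 47.94 = 4.026 s.
y = v_y0 t − ½ g t² = 61.14×4.026 − 4.905×4.026² = 167 m.

167 m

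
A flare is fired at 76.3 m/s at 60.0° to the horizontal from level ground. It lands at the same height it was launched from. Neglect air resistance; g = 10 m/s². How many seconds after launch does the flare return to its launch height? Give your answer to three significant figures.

13.2 s

Vertical component: v_y = 76.3 sin 60.0° = 66.08 m/s.
For a projectile landing at launch height, time of flight is t = 2 v_y / g = 2 × 66.08 / 10 = 13.2 s.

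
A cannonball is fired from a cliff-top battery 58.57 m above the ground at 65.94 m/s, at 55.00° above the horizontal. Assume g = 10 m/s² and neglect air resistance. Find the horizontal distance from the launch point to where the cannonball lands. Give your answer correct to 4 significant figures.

Components: v_x = 65.94 cos 55.00° = 37.822 m/s, v_y = 65.94 sin 55.00° = 54.015 m/s.
Vertical: 0 = 58.57 + 54.015 t − ½(10) t² ⇒ 5.000 t² − 54.015 t − 58.57 = 0.
t = [54.015 + √(2917.6 + 1171.4)] / 10.00 = 11.796 s.
Horizontal: R = v_x · t = 37.822 × 11.796 = 446.1 m.

446.1 m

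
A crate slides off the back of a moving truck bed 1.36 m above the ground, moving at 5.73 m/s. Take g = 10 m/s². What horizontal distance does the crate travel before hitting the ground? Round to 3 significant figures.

2.99 m

Initial vertical velocity is zero, so the fall time comes from h = ½ g t²: t = √(2 × 1.36 / 10) = 0.5215 s.
Horizontal motion is uniform at 5.73 m/s, so x = 5.73 × 0.5215 = 2.99 m.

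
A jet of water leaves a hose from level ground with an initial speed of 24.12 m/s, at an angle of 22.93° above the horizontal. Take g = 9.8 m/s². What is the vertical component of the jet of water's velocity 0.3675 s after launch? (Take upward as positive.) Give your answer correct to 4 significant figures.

5.796 m/s

Initial vertical component: v_y0 = 24.12 sin 22.93° = 9.3973 m/s.
v_y(t) = v_y0 − g t = 9.3973 − 9.8 × 0.3675 = 5.796 m/s.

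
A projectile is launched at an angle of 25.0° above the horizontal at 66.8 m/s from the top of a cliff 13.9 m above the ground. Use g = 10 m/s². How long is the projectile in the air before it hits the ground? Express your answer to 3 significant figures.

Vertical component: v_y = 66.8 sin 25.0° = 28.23 m/s.
Taking up as positive with launch at y = 13.9 m, landing at y = 0: 0 = 13.9 + 28.23 t − ½(10) t².
Solving 5.000 t² − 28.23 t − 13.9 = 0 gives t = [28.23 + √(28.23² + 4·5.000·13.9)] / 10.00 = 6.10 s.

6.10 s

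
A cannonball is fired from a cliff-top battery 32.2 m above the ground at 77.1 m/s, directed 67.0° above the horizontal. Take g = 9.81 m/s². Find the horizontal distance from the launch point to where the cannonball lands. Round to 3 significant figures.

Components: v_x = 77.1 cos 67.0° = 30.13 m/s, v_y = 77.1 sin 67.0° = 70.97 m/s.
Vertical: 0 = 32.2 + 70.97 t − ½(9.81) t² ⇒ 4.905 t² − 70.97 t − 32.2 = 0.
t = [70.97 + √(5037 + 631.8)] / 9.810 = 14.91 s.
Horizontal: R = v_x · t = 30.13 × 14.91 = 449 m.

449 m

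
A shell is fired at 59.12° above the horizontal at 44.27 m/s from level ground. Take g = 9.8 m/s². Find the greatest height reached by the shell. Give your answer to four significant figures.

Vertical component of launch velocity: v_y = 44.27 sin 59.12° = 37.994 m/s.
At the highest point the vertical velocity is zero, so v_y² = 2 g h_max.
h_max = (37.994)² / (2 × 9.8) = 1443.5 / 19.60 = 73.65 m.

73.65 m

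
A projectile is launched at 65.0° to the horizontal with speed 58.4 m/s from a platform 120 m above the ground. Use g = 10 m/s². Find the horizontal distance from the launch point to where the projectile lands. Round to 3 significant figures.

309 m

Components: v_x = 58.4 cos 65.0° = 24.68 m/s, v_y = 58.4 sin 65.0° = 52.93 m/s.
Vertical: 0 = 120 + 52.93 t − ½(10) t² ⇒ 5.000 t² − 52.93 t − 120 = 0.
t = [52.93 + √(2802 + 2400)] / 10.00 = 12.51 s.
Horizontal: R = v_x · t = 24.68 × 12.51 = 309 m.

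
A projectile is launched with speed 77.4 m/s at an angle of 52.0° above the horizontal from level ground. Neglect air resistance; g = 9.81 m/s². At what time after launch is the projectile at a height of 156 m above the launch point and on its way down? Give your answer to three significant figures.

8.83 s

v_y0 = 77.4 sin 52.0° = 60.99 m/s.
Set y = v_y0 t − ½ g t² = 156: 4.905 t² − 60.99 t + 156 = 0.
t = [60.99 ± √(3720 − 3061)] / 9.81 = (60.99 ± 25.67) / 9.81, giving t = 3.60 s or t = 8.83 s.
On the way down corresponds to the larger root: t = 8.83 s.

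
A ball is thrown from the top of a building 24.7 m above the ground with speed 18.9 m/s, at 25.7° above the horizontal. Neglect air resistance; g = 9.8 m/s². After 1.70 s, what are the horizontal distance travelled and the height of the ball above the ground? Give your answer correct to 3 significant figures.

x = 29.0 m, y = 24.5 m

v_x = 18.9 cos 25.7° = 17.03 m/s; v_y0 = 18.9 sin 25.7° = 8.196 m/s.
x = v_x t = 17.03 × 1.70 = 29.0 m.
y = 24.7 + v_y0 t − ½ g t² = 24.5 m.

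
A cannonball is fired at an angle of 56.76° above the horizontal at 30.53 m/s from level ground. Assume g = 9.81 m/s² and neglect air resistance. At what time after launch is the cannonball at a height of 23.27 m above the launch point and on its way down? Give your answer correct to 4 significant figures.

v_y0 = 30.53 sin 56.76° = 25.535 m/s.
Set y = v_y0 t − ½ g t² = 23.27: 4.905 t² − 25.535 t + 23.27 = 0.
t = [25.535 ± √(652.04 − 456.56)] / 9.81 = (25.535 ± 13.981) / 9.81, giving t = 1.178 s or t = 4.028 s.
On the way down corresponds to the larger root: t = 4.028 s.

4.028 s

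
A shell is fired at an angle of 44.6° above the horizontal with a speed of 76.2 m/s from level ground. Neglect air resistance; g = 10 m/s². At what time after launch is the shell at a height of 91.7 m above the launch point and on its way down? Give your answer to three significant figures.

8.56 s

v_y0 = 76.2 sin 44.6° = 53.50 m/s.
Set y = v_y0 t − ½ g t² = 91.7: 5.000 t² − 53.50 t + 91.7 = 0.
t = [53.50 ± √(2862 − 1834)] / 10 = (53.50 ± 32.06) / 10, giving t = 2.14 s or t = 8.56 s.
On the way down corresponds to the larger root: t = 8.56 s.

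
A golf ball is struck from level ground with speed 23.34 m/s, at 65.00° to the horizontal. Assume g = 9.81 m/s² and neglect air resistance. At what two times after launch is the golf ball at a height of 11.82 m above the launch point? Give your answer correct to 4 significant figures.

v_y0 = 23.34 sin 65.00° = 21.153 m/s.
Set y = v_y0 t − ½ g t² = 11.82: 4.905 t² − 21.153 t + 11.82 = 0.
t = [21.153 ± √(447.45 − 231.91)] / 9.81 = (21.153 ± 14.681) / 9.81, giving t = 0.6597 s or t = 3.653 s.
So the golf ball is at 11.82 m at t = 0.6597 s (rising) and t = 3.653 s (falling).

0.6597 s and 3.653 s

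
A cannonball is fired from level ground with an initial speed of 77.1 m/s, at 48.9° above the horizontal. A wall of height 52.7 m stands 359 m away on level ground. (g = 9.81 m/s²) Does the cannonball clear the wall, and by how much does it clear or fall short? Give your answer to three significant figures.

Yes — it clears the wall by 113 m.

v_x = 77.1 cos 48.9° = 50.68 m/s; v_y0 = 77.1 sin 48.9° = 58.10 m/s.
Time to reach the wall: t = 359 / 50.68 = 7.084 s.
Height at that point: y = 58.10×7.084 − 4.905×7.084² = 165.4 m.
That is 165.4 − 52.7 = 113 m above the top of the wall, so the cannonball clears it.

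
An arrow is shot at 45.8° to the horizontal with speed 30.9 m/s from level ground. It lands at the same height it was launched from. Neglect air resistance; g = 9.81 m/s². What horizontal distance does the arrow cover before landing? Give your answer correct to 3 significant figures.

For level ground, R = v₀² sin(2θ) / g.
sin(2 × 45.8°) = sin 91.60° = 0.9996.
R = (30.9)² × 0.9996 / 9.81 = 97.3 m.

97.3 m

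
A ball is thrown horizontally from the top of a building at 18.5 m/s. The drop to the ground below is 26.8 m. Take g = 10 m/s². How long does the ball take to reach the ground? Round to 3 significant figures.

2.32 s

The horizontal speed doesn't affect the fall. With v_y0 = 0, h = ½ g t².
t = √(2 × 26.8 / 10) = √5.360 = 2.32 s.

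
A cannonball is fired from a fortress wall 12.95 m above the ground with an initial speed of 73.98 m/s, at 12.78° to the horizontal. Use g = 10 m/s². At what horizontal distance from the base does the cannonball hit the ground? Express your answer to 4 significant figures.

283.7 m

Components: v_x = 73.98 cos 12.78° = 72.147 m/s, v_y = 73.98 sin 12.78° = 16.365 m/s.
Vertical: 0 = 12.95 + 16.365 t − ½(10) t² ⇒ 5.000 t² − 16.365 t − 12.95 = 0.
t = [16.365 + √(267.81 + 259.00)] / 10.00 = 3.9317 s.
Horizontal: R = v_x · t = 72.147 × 3.9317 = 283.7 m.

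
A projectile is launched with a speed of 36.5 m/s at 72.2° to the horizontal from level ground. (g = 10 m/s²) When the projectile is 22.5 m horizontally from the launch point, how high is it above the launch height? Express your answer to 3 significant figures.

49.7 m

v_x = 36.5 cos 72.2° = 11.16 m/s, v_y0 = 36.5 sin 72.2° = 34.75 m/s.
Time to reach x = 22.5 m: t = x / v_x = 22.5 / 11.16 = 2.016 s.
y = v_y0 t − ½ g t² = 34.75×2.016 − 5.000×2.016² = 49.7 m.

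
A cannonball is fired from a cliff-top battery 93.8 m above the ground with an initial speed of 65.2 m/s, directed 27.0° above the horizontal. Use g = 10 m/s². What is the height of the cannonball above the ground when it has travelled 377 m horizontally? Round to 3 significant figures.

v_x = 65.2 cos 27.0° = 58.09 m/s, v_y0 = 65.2 sin 27.0° = 29.60 m/s.
Time to reach x = 377 m: t = x / v_x = 377 / 58.09 = 6.490 s.
y = 93.8 + v_y0 t − ½ g t² = 93.8 + 29.60×6.490 − 5.000×6.490² = 75.3 m.

75.3 m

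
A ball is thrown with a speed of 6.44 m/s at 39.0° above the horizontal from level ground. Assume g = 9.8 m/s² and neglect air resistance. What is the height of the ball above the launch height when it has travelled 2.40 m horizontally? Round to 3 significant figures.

v_x = 6.44 cos 39.0° = 5.005 m/s, v_y0 = 6.44 sin 39.0° = 4.053 m/s.
Time to reach x = 2.40 m: t = x / v_x = 2.40 / 5.005 = 0.4795 s.
y = v_y0 t − ½ g t² = 4.053×0.4795 − 4.900×0.4795² = 0.817 m.

0.817 m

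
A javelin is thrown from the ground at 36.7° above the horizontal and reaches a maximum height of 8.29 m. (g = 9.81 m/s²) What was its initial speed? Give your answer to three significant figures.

At maximum height v_y = 0, so (v₀ sin θ)² = 2 g H.
v₀ sin 36.7° = √(2 × 9.81 × 8.29) = 12.75 m/s.
v₀ = 12.75 / sin 36.7° = 12.75 / 0.5976 = 21.3 m/s.

21.3 m/s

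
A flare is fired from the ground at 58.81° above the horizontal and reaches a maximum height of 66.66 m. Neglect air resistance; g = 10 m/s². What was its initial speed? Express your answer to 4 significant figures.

At maximum height v_y = 0, so (v₀ sin θ)² = 2 g H.
v₀ sin 58.81° = √(2 × 10 × 66.66) = 36.513 m/s.
v₀ = 36.513 / sin 58.81° = 36.513 / 0.8555 = 42.68 m/s.

42.68 m/s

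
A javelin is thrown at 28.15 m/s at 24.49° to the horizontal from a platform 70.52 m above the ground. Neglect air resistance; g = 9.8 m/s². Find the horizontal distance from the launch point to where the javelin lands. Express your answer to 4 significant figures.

Components: v_x = 28.15 cos 24.49° = 25.617 m/s, v_y = 28.15 sin 24.49° = 11.669 m/s.
Vertical: 0 = 70.52 + 11.669 t − ½(9.8) t² ⇒ 4.900 t² − 11.669 t − 70.52 = 0.
t = [11.669 + √(136.17 + 1382.2)] / 9.800 = 5.1669 s.
Horizontal: R = v_x · t = 25.617 × 5.1669 = 132.4 m.

132.4 m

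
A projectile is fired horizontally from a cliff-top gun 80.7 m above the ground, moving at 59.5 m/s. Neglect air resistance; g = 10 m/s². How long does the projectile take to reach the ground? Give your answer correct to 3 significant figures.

The horizontal speed doesn't affect the fall. With v_y0 = 0, h = ½ g t².
t = √(2 × 80.7 / 10) = √16.14 = 4.02 s.

4.02 s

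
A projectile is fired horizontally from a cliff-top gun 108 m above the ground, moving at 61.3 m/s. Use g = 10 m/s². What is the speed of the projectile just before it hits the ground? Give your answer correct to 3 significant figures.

76.9 m/s

Fall time: t = √(2 × 108 / 10) = 4.648 s.
At impact: v_x = 61.3 m/s (unchanged), v_y = g t = 10 × 4.648 = 46.48 m/s.
Speed = √(v_x² + v_y²) = √(3758 + 2160) = 76.9 m/s.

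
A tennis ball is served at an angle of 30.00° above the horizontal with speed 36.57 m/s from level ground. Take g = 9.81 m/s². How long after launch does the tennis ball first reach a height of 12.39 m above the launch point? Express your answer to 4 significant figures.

v_y0 = 36.57 sin 30.00° = 18.285 m/s.
Set y = v_y0 t − ½ g t² = 12.39: 4.905 t² − 18.285 t + 12.39 = 0.
t = [18.285 ± √(334.34 − 243.09)] / 9.81 = (18.285 ± 9.5525) / 9.81, giving t = 0.8902 s or t = 2.838 s.
The tennis ball is on the way up at the first time, so t = 0.8902 s.

0.8902 s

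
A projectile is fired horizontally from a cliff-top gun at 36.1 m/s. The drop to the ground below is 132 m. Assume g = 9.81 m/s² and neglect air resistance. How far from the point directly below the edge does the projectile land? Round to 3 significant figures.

187 m

Initial vertical velocity is zero, so the fall time comes from h = ½ g t²: t = √(2 × 132 / 9.81) = 5.188 s.
Horizontal motion is uniform at 36.1 m/s, so x = 36.1 × 5.188 = 187 m.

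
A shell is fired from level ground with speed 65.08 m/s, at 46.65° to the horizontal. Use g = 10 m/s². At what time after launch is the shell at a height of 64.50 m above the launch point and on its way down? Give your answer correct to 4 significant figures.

7.814 s

v_y0 = 65.08 sin 46.65° = 47.324 m/s.
Set y = v_y0 t − ½ g t² = 64.50: 5.000 t² − 47.324 t + 64.50 = 0.
t = [47.324 ± √(2239.6 − 1290.0)] / 10 = (47.324 ± 30.816) / 10, giving t = 1.651 s or t = 7.814 s.
On the way down corresponds to the larger root: t = 7.814 s.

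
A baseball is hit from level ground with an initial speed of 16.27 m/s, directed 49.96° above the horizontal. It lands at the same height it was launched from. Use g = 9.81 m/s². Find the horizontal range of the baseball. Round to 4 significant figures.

Components: v_x = 16.27 cos 49.96° = 10.467 m/s, v_y = 16.27 sin 49.96° = 12.456 m/s.
Time of flight (same landing height): t = 2 v_y / g = 2 × 12.456 / 9.81 = 2.5394 s.
Range: R = v_x · t = 10.467 × 2.5394 = 26.58 m.

26.58 m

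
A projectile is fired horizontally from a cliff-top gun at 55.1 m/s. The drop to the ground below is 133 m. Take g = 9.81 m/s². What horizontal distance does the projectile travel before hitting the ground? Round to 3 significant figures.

Initial vertical velocity is zero, so the fall time comes from h = ½ g t²: t = √(2 × 133 / 9.81) = 5.207 s.
Horizontal motion is uniform at 55.1 m/s, so x = 55.1 × 5.207 = 287 m.

287 m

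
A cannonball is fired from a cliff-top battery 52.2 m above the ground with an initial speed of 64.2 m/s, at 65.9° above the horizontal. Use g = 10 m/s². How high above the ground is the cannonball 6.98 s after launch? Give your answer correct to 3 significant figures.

218 m

v_y0 = 64.2 sin 65.9° = 58.60 m/s.
y(t) = 52.2 + v_y0 t − ½ g t² = 52.2 + 58.60×6.98 − ½×10×6.98² = 218 m.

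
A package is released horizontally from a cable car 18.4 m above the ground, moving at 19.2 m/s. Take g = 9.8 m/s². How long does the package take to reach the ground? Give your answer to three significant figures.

1.94 s

The horizontal speed doesn't affect the fall. With v_y0 = 0, h = ½ g t².
t = √(2 × 18.4 / 9.8) = √3.755 = 1.94 s.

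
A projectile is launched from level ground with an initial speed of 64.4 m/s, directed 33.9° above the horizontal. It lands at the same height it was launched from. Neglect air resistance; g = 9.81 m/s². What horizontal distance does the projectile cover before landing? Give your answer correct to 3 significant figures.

Components: v_x = 64.4 cos 33.9° = 53.45 m/s, v_y = 64.4 sin 33.9° = 35.92 m/s.
Time of flight (same landing height): t = 2 v_y / g = 2 × 35.92 / 9.81 = 7.323 s.
Range: R = v_x · t = 53.45 × 7.323 = 391 m.

391 m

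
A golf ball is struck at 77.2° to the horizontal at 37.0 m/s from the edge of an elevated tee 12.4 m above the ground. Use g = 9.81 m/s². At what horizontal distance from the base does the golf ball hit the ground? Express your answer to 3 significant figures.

63.0 m

Components: v_x = 37.0 cos 77.2° = 8.197 m/s, v_y = 37.0 sin 77.2° = 36.08 m/s.
Vertical: 0 = 12.4 + 36.08 t − ½(9.81) t² ⇒ 4.905 t² − 36.08 t − 12.4 = 0.
t = [36.08 + √(1302 + 243.3)] / 9.810 = 7.685 s.
Horizontal: R = v_x · t = 8.197 × 7.685 = 63.0 m.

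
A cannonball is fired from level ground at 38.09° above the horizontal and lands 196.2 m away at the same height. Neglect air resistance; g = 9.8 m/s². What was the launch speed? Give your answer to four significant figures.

On level ground, R = v₀² sin(2θ) / g, so v₀ = √(R g / sin 2θ).
sin(2 × 38.09°) = 0.9711.
v₀ = √(196.2 × 9.8 / 0.9711) = √1980.0 = 44.50 m/s.

44.50 m/s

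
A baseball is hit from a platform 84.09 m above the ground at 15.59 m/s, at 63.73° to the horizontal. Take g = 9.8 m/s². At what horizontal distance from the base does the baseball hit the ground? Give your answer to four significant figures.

40.08 m

Components: v_x = 15.59 cos 63.73° = 6.9002 m/s, v_y = 15.59 sin 63.73° = 13.980 m/s.
Vertical: 0 = 84.09 + 13.980 t − ½(9.8) t² ⇒ 4.900 t² − 13.980 t − 84.09 = 0.
t = [13.980 + √(195.44 + 1648.2)] / 9.800 = 5.8079 s.
Horizontal: R = v_x · t = 6.9002 × 5.8079 = 40.08 m.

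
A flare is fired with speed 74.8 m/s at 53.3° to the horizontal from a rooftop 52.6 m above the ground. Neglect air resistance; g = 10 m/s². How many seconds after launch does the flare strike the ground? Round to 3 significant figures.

12.8 s

Vertical component: v_y = 74.8 sin 53.3° = 59.97 m/s.
Taking up as positive with launch at y = 52.6 m, landing at y = 0: 0 = 52.6 + 59.97 t − ½(10) t².
Solving 5.000 t² − 59.97 t − 52.6 = 0 gives t = [59.97 + √(59.97² + 4·5.000·52.6)] / 10.00 = 12.8 s.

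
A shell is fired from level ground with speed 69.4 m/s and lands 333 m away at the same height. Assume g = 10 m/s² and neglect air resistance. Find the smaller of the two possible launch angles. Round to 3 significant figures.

21.9°

Level-ground range: R = v₀² sin(2θ)/g ⇒ sin 2θ = R g / v₀² = 333×10/69.4² = 0.6914.
2θ = arcsin(0.6914) = 43.74° or 180° − 43.74° = 136.26°.
So θ = 21.9° or θ = 68.1°.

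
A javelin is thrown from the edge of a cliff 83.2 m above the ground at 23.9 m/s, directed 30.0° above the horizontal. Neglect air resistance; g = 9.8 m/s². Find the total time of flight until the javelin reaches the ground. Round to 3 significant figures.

Vertical component: v_y = 23.9 sin 30.0° = 11.95 m/s.
Taking up as positive with launch at y = 83.2 m, landing at y = 0: 0 = 83.2 + 11.95 t − ½(9.8) t².
Solving 4.900 t² − 11.95 t − 83.2 = 0 gives t = [11.95 + √(11.95² + 4·4.900·83.2)] / 9.800 = 5.52 s.

5.52 s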